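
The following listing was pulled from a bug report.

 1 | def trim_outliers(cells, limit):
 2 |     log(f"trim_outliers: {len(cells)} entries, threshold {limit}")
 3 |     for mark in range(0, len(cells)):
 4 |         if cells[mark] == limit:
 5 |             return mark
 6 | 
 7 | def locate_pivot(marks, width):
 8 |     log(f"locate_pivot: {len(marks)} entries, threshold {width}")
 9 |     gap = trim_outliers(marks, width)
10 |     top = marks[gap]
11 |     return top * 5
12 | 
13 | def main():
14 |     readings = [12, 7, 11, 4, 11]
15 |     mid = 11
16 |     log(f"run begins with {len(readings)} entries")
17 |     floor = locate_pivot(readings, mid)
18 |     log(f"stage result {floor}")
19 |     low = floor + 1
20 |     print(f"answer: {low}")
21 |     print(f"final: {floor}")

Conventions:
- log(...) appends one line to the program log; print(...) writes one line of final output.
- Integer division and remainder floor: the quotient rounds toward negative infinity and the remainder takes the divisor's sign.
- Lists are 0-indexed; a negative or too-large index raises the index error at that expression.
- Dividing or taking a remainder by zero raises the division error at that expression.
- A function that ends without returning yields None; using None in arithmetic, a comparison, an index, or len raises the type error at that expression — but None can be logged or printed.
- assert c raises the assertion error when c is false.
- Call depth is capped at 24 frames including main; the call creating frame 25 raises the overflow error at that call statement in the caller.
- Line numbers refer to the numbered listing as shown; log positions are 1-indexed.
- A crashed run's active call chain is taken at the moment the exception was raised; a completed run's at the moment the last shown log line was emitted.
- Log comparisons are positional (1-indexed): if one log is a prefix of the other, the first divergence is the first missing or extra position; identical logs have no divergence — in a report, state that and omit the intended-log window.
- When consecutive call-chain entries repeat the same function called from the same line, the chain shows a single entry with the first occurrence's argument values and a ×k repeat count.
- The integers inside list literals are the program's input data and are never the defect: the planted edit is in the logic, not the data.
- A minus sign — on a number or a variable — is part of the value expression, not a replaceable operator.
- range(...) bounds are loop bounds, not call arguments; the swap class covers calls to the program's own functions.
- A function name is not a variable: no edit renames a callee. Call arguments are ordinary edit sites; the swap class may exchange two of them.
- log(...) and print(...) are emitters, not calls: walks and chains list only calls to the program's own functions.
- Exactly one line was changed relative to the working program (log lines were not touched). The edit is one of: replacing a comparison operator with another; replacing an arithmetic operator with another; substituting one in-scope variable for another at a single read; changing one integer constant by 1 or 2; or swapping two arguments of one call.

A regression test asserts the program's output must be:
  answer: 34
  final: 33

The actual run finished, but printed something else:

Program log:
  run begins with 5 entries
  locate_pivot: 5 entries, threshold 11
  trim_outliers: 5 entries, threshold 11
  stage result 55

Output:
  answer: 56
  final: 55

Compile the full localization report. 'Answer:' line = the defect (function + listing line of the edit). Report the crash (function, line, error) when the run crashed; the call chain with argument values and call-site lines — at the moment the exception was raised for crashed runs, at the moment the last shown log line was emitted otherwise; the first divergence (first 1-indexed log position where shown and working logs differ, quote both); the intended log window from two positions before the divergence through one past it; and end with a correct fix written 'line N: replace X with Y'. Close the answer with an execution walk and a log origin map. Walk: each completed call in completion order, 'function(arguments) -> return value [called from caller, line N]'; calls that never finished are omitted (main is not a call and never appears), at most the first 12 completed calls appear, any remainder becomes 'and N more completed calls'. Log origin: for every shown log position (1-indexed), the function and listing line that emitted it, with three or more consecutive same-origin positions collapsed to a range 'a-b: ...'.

Answer: the defect is in locate_pivot at line 11.
Key fact: Position 4 is the first bad log line: 'stage result 55' should read 'stage result 33'.
Call chain: main.
First divergence: position 4 — the shown line 'stage result 55' should read 'stage result 33'.
Intended log window:
  2: locate_pivot: 5 entries, threshold 11
  3: trim_outliers: 5 entries, threshold 11
  4: stage result 33
Execution walk:
  trim_outliers([12, 7, 11, 4, 11], 11) -> 2  [called from locate_pivot, line 9]
  locate_pivot([12, 7, 11, 4, 11], 11) -> 55  [called from main, line 17]
Log line origins:
  1: logged in main at line 16
  2: logged in locate_pivot at line 8
  3: logged in trim_outliers at line 2
  4: logged in main at line 18
A correct fix: line 11: replace `5` with `3`.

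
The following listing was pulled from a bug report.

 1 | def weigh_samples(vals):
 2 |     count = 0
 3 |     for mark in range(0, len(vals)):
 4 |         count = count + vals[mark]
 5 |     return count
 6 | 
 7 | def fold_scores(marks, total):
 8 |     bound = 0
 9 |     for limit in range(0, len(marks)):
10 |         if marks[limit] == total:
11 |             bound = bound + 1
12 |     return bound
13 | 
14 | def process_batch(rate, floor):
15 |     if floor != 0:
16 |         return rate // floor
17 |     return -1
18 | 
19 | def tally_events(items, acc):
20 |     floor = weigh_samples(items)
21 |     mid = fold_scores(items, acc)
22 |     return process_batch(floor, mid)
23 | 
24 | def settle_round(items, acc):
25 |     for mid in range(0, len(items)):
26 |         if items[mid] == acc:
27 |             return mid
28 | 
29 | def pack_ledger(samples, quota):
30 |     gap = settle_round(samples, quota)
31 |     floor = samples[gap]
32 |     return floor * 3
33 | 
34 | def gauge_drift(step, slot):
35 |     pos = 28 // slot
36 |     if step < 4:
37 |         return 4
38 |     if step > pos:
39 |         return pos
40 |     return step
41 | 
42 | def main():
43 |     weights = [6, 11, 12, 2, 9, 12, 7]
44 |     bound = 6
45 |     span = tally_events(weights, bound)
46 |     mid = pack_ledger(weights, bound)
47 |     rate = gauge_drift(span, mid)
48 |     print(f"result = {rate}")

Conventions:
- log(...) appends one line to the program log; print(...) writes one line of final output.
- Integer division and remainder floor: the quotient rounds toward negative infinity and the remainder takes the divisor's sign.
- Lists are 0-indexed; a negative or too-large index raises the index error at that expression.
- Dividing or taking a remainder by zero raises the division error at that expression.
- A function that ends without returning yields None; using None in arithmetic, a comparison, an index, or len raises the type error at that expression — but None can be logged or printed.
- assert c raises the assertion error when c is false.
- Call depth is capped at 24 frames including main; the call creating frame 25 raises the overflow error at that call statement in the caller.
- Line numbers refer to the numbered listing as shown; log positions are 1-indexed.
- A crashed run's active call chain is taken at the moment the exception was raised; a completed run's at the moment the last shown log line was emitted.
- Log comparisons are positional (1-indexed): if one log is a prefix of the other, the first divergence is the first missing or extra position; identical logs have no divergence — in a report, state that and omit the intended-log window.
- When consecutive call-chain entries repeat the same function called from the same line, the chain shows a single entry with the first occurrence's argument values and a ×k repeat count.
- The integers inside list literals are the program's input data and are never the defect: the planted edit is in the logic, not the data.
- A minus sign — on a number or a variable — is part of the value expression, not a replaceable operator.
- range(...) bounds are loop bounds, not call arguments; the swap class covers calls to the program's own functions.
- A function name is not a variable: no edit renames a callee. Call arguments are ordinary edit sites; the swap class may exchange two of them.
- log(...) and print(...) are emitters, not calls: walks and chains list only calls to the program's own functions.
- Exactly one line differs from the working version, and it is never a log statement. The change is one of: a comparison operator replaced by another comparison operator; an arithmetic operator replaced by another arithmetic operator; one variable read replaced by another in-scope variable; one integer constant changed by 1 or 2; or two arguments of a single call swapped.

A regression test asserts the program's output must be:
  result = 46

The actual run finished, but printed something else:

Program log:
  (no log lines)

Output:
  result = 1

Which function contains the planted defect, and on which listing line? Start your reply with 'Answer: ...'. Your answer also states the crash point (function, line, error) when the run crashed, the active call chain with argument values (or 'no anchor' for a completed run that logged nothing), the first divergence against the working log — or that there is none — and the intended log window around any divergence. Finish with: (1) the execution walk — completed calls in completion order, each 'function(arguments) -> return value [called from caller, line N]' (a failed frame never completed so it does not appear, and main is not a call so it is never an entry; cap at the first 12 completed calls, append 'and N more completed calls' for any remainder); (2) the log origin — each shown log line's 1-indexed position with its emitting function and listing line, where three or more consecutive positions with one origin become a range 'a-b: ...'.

Answer: the defect is in gauge_drift at line 35.
Key fact: The logs agree in full; only the final output differs.
Call chain: (no anchor — the run completed with no log lines).
First divergence: none; the two logs match at every position.
Execution walk:
  weigh_samples([6, 11, 12, 2, 9, 12, 7]) -> 59  [called from tally_events, line 20]
  fold_scores([6, 11, 12, 2, 9, 12, 7], 6) -> 1  [called from tally_events, line 21]
  process_batch(59, 1) -> 59  [called from tally_events, line 22]
  tally_events([6, 11, 12, 2, 9, 12, 7], 6) -> 59  [called from main, line 45]
  settle_round([6, 11, 12, 2, 9, 12, 7], 6) -> 0  [called from pack_ledger, line 30]
  pack_ledger([6, 11, 12, 2, 9, 12, 7], 6) -> 18  [called from main, line 46]
  gauge_drift(59, 18) -> 1  [called from main, line 47]
Log line origins:
  (no log lines)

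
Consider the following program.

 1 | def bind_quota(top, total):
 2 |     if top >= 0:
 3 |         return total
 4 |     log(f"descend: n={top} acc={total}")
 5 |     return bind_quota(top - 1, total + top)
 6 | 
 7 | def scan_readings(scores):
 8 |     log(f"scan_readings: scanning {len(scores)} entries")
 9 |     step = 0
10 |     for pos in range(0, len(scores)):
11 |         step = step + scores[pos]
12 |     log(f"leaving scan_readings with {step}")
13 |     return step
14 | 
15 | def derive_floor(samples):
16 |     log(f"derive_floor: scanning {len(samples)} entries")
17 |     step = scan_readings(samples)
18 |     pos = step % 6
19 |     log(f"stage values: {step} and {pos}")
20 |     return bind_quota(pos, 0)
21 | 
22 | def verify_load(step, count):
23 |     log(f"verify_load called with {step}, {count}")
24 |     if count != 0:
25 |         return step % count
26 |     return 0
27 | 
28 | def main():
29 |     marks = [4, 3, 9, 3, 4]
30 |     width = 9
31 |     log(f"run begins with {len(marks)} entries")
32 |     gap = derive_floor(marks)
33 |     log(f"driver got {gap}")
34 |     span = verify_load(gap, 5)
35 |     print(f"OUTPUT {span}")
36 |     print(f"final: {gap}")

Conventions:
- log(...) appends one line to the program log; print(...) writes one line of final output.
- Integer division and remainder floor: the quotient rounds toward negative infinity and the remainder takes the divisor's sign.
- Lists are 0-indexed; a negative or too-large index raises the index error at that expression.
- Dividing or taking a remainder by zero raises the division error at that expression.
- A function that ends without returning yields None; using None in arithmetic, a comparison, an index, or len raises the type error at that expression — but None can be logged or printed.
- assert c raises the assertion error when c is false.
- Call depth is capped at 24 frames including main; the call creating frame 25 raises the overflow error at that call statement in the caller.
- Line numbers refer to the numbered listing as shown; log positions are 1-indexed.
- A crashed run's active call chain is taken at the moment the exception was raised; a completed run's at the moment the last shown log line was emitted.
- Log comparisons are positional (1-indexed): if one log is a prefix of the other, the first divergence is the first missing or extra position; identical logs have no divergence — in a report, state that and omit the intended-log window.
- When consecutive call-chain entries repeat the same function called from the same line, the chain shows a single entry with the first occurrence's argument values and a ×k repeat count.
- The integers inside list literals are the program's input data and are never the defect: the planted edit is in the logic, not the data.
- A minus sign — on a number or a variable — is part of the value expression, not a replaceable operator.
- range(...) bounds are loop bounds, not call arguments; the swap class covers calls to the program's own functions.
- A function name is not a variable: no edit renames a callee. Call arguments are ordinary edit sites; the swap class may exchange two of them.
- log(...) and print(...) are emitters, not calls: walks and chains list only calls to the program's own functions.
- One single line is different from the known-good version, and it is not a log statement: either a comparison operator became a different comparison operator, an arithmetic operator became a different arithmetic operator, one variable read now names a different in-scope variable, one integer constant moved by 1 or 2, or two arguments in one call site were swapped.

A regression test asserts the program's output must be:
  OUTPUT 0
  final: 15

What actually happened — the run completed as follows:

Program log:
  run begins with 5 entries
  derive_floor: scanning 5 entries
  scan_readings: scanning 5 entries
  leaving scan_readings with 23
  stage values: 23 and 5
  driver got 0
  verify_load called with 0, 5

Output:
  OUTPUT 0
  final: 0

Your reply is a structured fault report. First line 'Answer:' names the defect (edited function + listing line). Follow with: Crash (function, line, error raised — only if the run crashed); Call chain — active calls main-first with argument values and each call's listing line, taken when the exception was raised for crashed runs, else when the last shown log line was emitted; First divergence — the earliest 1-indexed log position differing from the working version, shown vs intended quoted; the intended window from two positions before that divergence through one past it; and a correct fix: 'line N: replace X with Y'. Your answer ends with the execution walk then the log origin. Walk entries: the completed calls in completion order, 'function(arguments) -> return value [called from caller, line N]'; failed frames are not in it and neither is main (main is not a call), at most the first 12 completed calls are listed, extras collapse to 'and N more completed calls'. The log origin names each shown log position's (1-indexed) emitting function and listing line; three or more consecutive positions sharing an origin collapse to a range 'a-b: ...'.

Answer: the defect is in bind_quota at line 2.
Key fact: The log first diverges at position 6: the faulty run prints 'driver got 0' where the working version prints 'descend: n=5 acc=0'.
Call chain: main -> verify_load(0, 5) (called at line 34).
First divergence: position 6 — shown 'driver got 0', intended 'descend: n=5 acc=0'.
Intended log window:
  4: leaving scan_readings with 23
  5: stage values: 23 and 5
  6: descend: n=5 acc=0
  7: descend: n=4 acc=5
Execution walk:
  scan_readings([4, 3, 9, 3, 4]) -> 23  [called from derive_floor, line 17]
  bind_quota(5, 0) -> 0  [called from derive_floor, line 20]
  derive_floor([4, 3, 9, 3, 4]) -> 0  [called from main, line 32]
  verify_load(0, 5) -> 0  [called from main, line 34]
Log line origins:
  1: logged in main at line 31
  2: logged in derive_floor at line 16
  3: logged in scan_readings at line 8
  4: logged in scan_readings at line 12
  5: logged in derive_floor at line 19
  6: logged in main at line 33
  7: logged in verify_load at line 23
A correct fix: line 2: replace `>=` with `<=`.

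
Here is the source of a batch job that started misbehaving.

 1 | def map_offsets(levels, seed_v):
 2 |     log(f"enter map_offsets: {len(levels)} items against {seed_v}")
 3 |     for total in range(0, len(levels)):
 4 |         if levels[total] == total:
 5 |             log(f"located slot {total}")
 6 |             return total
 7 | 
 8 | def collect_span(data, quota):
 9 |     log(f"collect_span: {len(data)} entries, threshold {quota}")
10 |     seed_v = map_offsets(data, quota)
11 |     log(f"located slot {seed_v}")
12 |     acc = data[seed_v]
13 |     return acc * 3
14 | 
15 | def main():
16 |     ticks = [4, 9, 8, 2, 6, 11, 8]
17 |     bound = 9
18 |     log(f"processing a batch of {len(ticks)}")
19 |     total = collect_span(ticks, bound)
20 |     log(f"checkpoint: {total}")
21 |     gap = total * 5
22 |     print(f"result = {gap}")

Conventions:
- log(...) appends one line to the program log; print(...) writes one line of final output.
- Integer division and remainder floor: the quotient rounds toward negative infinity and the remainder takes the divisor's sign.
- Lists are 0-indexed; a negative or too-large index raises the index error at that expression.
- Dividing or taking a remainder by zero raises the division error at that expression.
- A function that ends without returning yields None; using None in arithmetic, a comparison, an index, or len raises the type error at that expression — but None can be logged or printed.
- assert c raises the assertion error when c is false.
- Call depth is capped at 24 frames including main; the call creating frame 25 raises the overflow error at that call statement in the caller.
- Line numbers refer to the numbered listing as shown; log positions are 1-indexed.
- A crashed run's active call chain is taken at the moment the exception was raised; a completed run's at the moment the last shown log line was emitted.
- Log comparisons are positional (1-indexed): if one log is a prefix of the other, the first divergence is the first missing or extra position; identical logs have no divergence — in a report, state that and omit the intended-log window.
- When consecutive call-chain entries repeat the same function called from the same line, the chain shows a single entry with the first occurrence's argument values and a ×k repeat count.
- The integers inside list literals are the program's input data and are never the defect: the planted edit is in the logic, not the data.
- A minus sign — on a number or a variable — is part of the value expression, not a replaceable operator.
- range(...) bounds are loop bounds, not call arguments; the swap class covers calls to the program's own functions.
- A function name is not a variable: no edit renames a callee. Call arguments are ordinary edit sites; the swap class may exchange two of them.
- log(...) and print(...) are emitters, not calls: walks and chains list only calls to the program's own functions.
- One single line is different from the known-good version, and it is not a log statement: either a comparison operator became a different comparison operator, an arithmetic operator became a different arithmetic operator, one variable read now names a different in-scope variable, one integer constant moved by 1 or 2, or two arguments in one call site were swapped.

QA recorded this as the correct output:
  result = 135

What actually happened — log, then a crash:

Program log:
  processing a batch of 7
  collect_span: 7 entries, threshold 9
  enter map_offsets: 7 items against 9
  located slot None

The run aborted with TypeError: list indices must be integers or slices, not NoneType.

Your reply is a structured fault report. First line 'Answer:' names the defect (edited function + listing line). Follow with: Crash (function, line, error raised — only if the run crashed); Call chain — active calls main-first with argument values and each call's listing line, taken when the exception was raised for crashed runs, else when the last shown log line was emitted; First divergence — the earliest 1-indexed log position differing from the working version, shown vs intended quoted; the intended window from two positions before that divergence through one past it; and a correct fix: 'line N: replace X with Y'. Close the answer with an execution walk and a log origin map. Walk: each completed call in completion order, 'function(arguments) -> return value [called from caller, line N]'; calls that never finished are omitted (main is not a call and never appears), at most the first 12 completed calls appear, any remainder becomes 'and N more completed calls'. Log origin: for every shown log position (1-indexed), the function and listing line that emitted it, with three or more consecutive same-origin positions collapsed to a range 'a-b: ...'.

Answer: the defect is in map_offsets at line 4.
Core observation: Position 4 is the first bad log line: 'located slot None' should read 'located slot 1'.
Crash: collect_span, line 12, TypeError.
Call chain: main -> collect_span([4, 9, 8, 2, 6, 11, 8], 9) (called at line 19).
First divergence: position 4 — shown 'located slot None', intended 'located slot 1'.
Intended log window:
  2: collect_span: 7 entries, threshold 9
  3: enter map_offsets: 7 items against 9
  4: located slot 1
  5: located slot 1
Execution walk:
  map_offsets([4, 9, 8, 2, 6, 11, 8], 9) -> None  [called from collect_span, line 10]
Origin of each log line:
  1 — main, line 18
  2 — collect_span, line 9
  3 — map_offsets, line 2
  4 — collect_span, line 11
A correct fix: line 4: replace `levels[total] == total` with `levels[total] == seed_v`.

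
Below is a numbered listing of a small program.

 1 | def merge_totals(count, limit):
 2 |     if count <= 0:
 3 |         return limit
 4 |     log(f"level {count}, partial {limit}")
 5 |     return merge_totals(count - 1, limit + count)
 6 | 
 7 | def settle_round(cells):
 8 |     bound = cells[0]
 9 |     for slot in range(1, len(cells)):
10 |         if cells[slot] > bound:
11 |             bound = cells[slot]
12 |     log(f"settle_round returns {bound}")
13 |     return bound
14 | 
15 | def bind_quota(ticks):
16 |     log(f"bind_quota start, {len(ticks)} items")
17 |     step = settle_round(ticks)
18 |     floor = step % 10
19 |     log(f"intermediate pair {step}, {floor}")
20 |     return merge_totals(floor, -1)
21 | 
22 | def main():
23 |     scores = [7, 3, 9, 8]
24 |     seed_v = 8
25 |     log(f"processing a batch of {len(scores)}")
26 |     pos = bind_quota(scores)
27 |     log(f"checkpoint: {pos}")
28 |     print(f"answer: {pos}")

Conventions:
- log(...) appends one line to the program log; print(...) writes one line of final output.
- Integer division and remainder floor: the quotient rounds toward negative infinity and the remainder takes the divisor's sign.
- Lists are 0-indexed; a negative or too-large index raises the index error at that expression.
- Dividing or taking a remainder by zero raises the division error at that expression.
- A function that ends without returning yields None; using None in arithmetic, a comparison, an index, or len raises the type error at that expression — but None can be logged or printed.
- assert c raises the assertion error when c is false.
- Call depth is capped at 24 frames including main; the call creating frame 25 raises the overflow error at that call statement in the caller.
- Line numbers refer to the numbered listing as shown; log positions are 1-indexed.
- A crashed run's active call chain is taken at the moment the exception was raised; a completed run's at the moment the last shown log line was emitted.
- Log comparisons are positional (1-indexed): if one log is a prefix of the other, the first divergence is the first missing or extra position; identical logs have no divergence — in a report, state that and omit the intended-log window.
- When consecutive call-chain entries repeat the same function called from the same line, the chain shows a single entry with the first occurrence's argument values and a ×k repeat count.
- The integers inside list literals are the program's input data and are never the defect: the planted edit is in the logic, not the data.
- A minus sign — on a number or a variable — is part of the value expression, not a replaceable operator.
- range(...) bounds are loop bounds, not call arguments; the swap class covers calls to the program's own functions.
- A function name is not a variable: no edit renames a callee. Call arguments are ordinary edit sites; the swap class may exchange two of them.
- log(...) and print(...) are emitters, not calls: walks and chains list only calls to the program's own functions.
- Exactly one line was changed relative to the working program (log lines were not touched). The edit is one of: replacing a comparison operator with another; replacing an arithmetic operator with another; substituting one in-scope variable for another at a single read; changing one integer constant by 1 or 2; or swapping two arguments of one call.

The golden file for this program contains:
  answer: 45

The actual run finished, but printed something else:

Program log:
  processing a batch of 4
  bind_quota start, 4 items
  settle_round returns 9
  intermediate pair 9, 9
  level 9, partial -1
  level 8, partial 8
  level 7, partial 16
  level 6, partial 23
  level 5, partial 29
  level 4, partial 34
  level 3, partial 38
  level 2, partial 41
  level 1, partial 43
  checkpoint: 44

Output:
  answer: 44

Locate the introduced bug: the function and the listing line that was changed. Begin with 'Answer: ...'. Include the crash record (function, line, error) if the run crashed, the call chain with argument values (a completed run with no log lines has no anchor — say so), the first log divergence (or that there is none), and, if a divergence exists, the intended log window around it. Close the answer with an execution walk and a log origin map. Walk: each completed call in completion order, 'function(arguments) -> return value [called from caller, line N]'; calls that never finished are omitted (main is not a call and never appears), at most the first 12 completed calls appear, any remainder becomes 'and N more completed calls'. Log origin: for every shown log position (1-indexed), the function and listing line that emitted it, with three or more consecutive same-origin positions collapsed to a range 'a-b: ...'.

Answer: the defect is in bind_quota at line 20.
Key fact: At log position 5 the runs split — shown 'level 9, partial -1', but the working version logs 'level 9, partial 0'.
Call chain: main.
First divergence: position 5 — shown 'level 9, partial -1', intended 'level 9, partial 0'.
Intended log window:
  3: settle_round returns 9
  4: intermediate pair 9, 9
  5: level 9, partial 0
  6: level 8, partial 9
Execution walk:
  settle_round([7, 3, 9, 8]) -> 9  [called from bind_quota, line 17]
  merge_totals(0, 44) -> 44  [called from merge_totals, line 5]
  merge_totals(1, 43) -> 44  [called from merge_totals, line 5]
  merge_totals(2, 41) -> 44  [called from merge_totals, line 5]
  merge_totals(3, 38) -> 44  [called from merge_totals, line 5]
  merge_totals(4, 34) -> 44  [called from merge_totals, line 5]
  merge_totals(5, 29) -> 44  [called from merge_totals, line 5]
  merge_totals(6, 23) -> 44  [called from merge_totals, line 5]
  merge_totals(7, 16) -> 44  [called from merge_totals, line 5]
  merge_totals(8, 8) -> 44  [called from merge_totals, line 5]
  merge_totals(9, -1) -> 44  [called from bind_quota, line 20]
  bind_quota([7, 3, 9, 8]) -> 44  [called from main, line 26]
Log origin:
  1 — main, line 25
  2 — bind_quota, line 16
  3 — settle_round, line 12
  4 — bind_quota, line 19
  5-13 — merge_totals, line 4
  14 — main, line 27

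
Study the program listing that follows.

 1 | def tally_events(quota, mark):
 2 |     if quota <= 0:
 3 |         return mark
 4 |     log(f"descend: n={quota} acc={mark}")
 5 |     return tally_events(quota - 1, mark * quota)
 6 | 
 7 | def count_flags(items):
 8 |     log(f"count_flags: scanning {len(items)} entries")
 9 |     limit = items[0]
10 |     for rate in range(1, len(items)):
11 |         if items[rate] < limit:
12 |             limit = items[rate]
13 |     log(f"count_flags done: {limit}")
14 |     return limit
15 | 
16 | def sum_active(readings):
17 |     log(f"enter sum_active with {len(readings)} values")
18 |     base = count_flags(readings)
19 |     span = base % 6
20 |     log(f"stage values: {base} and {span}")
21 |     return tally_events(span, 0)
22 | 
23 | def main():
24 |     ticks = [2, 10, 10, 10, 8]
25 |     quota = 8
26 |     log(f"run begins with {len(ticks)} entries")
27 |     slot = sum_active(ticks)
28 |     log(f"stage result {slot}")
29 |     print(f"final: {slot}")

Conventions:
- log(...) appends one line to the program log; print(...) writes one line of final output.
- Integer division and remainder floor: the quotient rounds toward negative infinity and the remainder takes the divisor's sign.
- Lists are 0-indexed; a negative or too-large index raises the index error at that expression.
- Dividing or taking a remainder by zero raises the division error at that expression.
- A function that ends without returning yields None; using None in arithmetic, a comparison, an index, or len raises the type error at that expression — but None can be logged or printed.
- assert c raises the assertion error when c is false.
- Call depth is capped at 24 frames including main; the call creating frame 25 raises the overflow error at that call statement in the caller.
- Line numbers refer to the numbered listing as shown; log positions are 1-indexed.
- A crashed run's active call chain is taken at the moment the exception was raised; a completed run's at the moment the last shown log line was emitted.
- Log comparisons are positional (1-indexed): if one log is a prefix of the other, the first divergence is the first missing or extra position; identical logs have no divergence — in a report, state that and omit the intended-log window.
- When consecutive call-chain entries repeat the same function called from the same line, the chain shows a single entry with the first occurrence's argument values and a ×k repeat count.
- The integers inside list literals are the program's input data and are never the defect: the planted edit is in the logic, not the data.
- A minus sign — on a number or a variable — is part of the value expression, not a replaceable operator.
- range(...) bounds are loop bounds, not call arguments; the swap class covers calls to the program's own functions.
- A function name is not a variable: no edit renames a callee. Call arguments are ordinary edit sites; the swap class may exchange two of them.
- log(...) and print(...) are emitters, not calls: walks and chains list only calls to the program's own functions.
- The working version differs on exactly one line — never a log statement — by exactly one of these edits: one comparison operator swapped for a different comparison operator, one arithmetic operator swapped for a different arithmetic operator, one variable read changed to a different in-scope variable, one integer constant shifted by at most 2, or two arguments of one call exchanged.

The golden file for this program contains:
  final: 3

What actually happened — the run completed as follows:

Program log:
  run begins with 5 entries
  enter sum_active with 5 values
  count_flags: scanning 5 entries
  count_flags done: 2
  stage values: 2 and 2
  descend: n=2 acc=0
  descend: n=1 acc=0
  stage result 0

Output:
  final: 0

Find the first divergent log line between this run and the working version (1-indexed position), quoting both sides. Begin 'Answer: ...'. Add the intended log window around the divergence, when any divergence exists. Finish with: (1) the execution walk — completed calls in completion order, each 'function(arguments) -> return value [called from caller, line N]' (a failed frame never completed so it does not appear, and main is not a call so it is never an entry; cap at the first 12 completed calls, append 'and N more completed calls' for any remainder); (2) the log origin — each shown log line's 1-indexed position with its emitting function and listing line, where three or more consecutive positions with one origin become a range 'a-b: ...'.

Answer: position 7 — the shown line 'descend: n=1 acc=0' should read 'descend: n=1 acc=2'.
Intended log window:
  5: stage values: 2 and 2
  6: descend: n=2 acc=0
  7: descend: n=1 acc=2
  8: stage result 3
Execution walk:
  count_flags([2, 10, 10, 10, 8]) -> 2  [called from sum_active, line 18]
  tally_events(0, 0) -> 0  [called from tally_events, line 5]
  tally_events(1, 0) -> 0  [called from tally_events, line 5]
  tally_events(2, 0) -> 0  [called from sum_active, line 21]
  sum_active([2, 10, 10, 10, 8]) -> 0  [called from main, line 27]
Log line origins:
  1 — main, line 26
  2 — sum_active, line 17
  3 — count_flags, line 8
  4 — count_flags, line 13
  5 — sum_active, line 20
  6 — tally_events, line 4
  7 — tally_events, line 4
  8 — main, line 28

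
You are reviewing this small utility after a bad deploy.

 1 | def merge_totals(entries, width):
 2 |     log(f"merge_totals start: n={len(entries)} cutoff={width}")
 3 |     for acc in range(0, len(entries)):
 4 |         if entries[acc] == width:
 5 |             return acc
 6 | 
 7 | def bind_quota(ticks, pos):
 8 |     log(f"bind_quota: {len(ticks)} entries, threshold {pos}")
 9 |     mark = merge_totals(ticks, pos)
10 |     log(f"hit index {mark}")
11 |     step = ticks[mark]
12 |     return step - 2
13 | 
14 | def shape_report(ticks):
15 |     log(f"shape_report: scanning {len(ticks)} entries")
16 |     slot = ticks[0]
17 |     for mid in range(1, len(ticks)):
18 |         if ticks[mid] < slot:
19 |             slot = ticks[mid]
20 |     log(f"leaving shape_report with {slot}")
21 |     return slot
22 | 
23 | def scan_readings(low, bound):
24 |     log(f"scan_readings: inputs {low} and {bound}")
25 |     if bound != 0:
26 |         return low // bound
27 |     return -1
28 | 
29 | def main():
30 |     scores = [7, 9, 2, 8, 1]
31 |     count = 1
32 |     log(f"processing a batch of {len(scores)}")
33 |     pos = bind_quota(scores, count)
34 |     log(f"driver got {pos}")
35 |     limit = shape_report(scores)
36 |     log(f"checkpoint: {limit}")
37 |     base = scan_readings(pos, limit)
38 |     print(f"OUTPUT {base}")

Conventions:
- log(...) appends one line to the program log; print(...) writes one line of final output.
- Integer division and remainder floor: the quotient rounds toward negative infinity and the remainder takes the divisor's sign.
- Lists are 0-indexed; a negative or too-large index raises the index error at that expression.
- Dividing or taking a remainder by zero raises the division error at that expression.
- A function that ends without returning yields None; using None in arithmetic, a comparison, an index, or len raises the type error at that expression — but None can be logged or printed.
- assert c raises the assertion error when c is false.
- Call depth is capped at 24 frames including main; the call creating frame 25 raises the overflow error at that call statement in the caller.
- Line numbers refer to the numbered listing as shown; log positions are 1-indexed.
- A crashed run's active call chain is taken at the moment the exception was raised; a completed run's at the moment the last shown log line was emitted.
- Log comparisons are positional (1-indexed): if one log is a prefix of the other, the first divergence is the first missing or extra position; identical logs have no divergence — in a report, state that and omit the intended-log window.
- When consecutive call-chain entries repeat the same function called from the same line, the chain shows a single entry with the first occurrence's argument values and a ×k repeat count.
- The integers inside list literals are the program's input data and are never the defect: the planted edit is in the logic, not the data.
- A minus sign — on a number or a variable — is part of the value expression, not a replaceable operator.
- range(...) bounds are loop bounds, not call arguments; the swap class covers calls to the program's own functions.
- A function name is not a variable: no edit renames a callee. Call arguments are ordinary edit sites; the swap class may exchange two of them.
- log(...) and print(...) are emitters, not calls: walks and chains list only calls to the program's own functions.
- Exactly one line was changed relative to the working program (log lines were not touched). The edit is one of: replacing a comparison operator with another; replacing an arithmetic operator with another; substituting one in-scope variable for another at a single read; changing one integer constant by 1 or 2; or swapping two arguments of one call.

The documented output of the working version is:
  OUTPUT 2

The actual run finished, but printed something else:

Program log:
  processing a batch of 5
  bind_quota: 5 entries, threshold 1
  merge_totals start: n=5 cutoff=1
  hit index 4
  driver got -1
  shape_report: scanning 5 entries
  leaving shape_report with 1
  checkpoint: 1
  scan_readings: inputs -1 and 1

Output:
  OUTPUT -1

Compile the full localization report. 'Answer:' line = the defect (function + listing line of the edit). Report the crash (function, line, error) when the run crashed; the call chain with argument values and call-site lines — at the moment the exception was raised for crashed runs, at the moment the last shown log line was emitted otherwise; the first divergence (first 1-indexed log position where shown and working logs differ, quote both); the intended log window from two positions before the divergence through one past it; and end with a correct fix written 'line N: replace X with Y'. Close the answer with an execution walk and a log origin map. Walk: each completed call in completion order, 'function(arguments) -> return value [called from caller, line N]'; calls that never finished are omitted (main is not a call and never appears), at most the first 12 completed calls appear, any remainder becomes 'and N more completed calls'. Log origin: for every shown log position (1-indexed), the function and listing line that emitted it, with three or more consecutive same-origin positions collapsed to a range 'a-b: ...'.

Answer: the defect is in bind_quota at line 12.
Core observation: Everything matches until log position 5, which reads 'driver got -1' in place of 'driver got 2'.
Call chain: main -> scan_readings(-1, 1) (called at line 37).
First divergence: at position 5 the run shows 'driver got -1' where the working version logs 'driver got 2'.
Intended log window:
  3: merge_totals start: n=5 cutoff=1
  4: hit index 4
  5: driver got 2
  6: shape_report: scanning 5 entries
Execution walk:
  merge_totals([7, 9, 2, 8, 1], 1) -> 4  [called from bind_quota, line 9]
  bind_quota([7, 9, 2, 8, 1], 1) -> -1  [called from main, line 33]
  shape_report([7, 9, 2, 8, 1]) -> 1  [called from main, line 35]
  scan_readings(-1, 1) -> -1  [called from main, line 37]
Origin of each log line:
  1: logged in main at line 32
  2: logged in bind_quota at line 8
  3: logged in merge_totals at line 2
  4: logged in bind_quota at line 10
  5: logged in main at line 34
  6: logged in shape_report at line 15
  7: logged in shape_report at line 20
  8: logged in main at line 36
  9: logged in scan_readings at line 24
A correct fix: line 12: replace `-` with `*`.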